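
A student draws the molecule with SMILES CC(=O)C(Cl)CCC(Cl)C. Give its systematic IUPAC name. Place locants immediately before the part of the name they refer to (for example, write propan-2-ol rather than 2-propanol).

3,6-dichloroheptan-2-one

The longest carbon chain that includes the carbonyl has 7 carbons, so the parent hydride is heptane.
The principal characteristic group is a ketone (C=O on an internal carbon), named with the suffix -one.
Number the chain so that numbering from this end puts the carbonyl group at C-2 rather than C-6.
This places the carbonyl at C-2; chloro groups at C-3 and C-6.
The name is 3,6-dichloroheptan-2-one.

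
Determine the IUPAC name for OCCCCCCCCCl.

Counting along the main chain through the –OH group gives 8 carbons: the parent is octane.
The highest-priority functional group is an alcohol (–OH), so the name ends in -ol.
Number the chain so that numbering from this end puts the hydroxyl group at C-1 rather than C-8.
This places the hydroxyl at C-1; a chloro group at C-8.
The name is 8-chlorooctan-1-ol.

8-chlorooctan-1-ol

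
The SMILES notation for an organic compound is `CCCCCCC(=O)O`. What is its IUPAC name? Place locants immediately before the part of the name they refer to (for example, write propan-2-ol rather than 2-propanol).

heptanoic acid

Counting along the main chain through the –COOH group gives 7 carbons: the parent is heptane.
The principal characteristic group is a carboxylic acid (terminal –COOH), named with the suffix -oic acid.
The numbering direction is chosen so that the carboxylic acid carbon is C-1 by definition.
Putting it together: heptanoic acid.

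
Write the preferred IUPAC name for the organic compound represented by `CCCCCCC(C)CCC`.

4-methyldecane

The longest continuous carbon chain has 10 atoms, so the parent hydride is decane.
Number the chain so that the substituent locant set {4} is lower than {7} at the first point of difference.
With this numbering: a methyl group at C-4.
The name is 4-methyldecane.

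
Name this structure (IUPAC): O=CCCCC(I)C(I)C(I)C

5,6,7-triiodooctanal

The longest chain bearing the –CHO group is 8 carbons long (octane).
The highest-priority functional group is an aldehyde (terminal –CHO), so the name ends in -al.
Choose the numbering such that the aldehyde carbon is C-1 by definition.
With this numbering: iodo groups at C-5 and C-6 and C-7.
Putting it together: 5,6,7-triiodooctanal.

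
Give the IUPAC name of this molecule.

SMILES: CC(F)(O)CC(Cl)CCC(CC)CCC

The longest carbon chain that includes the –OH group has 10 carbons, so the parent hydride is decane.
An alcohol (–OH) is the principal characteristic group, giving the suffix -ol.
Choose the numbering such that numbering from this end puts the hydroxyl group at C-2 rather than C-9.
That gives the hydroxyl at C-2; a chloro group at C-4; an ethyl group at C-7; a fluoro group at C-2.
The substituents are ordered alphabetically, ignoring any di-/tri- multipliers.
Putting it together: 4-chloro-7-ethyl-2-fluorodecan-2-ol.

4-chloro-7-ethyl-2-fluorodecan-2-ol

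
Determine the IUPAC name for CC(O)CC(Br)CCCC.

Counting along the main chain through the –OH group gives 8 carbons: the parent is octane.
An alcohol (–OH) is the principal characteristic group, giving the suffix -ol.
Number the chain so that numbering from this end puts the hydroxyl group at C-2 rather than C-7.
That gives the hydroxyl at C-2; a bromo group at C-4.
The name is 4-bromooctan-2-ol.

4-bromooctan-2-ol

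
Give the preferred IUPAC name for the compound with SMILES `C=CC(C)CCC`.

The longest carbon chain that includes the multiple bond has 6 carbons, so the parent hydride is hexane.
A C=C double bond in the chain gives the infix -ene-.
The numbering direction is chosen so that numbering from this end puts the double bond at C-1 rather than C-5.
With this numbering: the double bond between C-1 and C-2; a methyl group at C-3.
The name is 3-methylhex-1-ene.

3-methylhex-1-ene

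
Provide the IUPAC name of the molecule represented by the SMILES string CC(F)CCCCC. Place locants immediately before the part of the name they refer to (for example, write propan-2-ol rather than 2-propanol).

The longest carbon chain is 7 atoms: the parent is heptane.
Number the chain so that the substituent locant set {2} is lower than {6} at the first point of difference.
With this numbering: a fluoro group at C-2.
Assembling the pieces gives 2-fluoroheptane.

2-fluoroheptane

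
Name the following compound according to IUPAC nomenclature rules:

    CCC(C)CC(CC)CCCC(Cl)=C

2-chloro-6-ethyl-8-methyldec-1-ene

Counting along the main chain through the multiple bond gives 10 carbons: the parent is decane.
The chain contains a C=C double bond, so the unsaturation ending is -ene.
Choose the numbering such that numbering from this end puts the double bond at C-1 rather than C-9.
That gives the double bond between C-1 and C-2; a chloro group at C-2; an ethyl group at C-6; a methyl group at C-8.
Substituent prefixes are cited in alphabetical order (multiplying prefixes like di-/tri- are ignored for ordering).
Putting it together: 2-chloro-6-ethyl-8-methyldec-1-ene.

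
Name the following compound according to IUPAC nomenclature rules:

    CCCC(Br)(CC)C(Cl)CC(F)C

The parent chain contains 8 carbons (octane).
Number the chain so that the substituent locant set {2,4,5,5} is lower than {4,4,5,7} at the first point of difference.
That gives a bromo group at C-5; a chloro group at C-4; an ethyl group at C-5; a fluoro group at C-2.
Substituent prefixes are cited in alphabetical order (multiplying prefixes like di-/tri- are ignored for ordering).
The name is 5-bromo-4-chloro-5-ethyl-2-fluorooctane.

5-bromo-4-chloro-5-ethyl-2-fluorooctane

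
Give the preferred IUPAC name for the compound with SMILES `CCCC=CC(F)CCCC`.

The longest chain bearing the multiple bond is 10 carbons long (decane).
There is one C=C double bond, indicated by the ending -ene.
The numbering direction is chosen so that numbering from this end puts the double bond at C-4 rather than C-6.
That gives the double bond between C-4 and C-5; a fluoro group at C-6.
Assembling the pieces gives 6-fluorodec-4-ene.

6-fluorodec-4-ene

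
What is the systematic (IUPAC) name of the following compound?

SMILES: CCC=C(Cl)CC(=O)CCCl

1,5-dichlorooct-5-en-3-one

The longest chain bearing the carbonyl and the multiple bond is 8 carbons long (octane).
The principal characteristic group is a ketone (C=O on an internal carbon), named with the suffix -one.
The chain contains a C=C double bond, so the unsaturation ending is -ene.
The numbering direction is chosen so that numbering from this end puts the carbonyl group at C-3 rather than C-6.
This places the carbonyl at C-3; the double bond between C-5 and C-6; chloro groups at C-1 and C-5.
Assembling the pieces gives 1,5-dichlorooct-5-en-3-one.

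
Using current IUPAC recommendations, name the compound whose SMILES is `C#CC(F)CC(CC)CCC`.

5-ethyl-3-fluorooct-1-yne

Counting along the main chain through the multiple bond gives 8 carbons: the parent is octane.
There is one C≡C triple bond, indicated by the ending -yne.
Number the chain so that numbering from this end puts the triple bond at C-1 rather than C-7.
This places the triple bond between C-1 and C-2; an ethyl group at C-5; a fluoro group at C-3.
Substituent prefixes are cited in alphabetical order (multiplying prefixes like di-/tri- are ignored for ordering).
The name is 5-ethyl-3-fluorooct-1-yne.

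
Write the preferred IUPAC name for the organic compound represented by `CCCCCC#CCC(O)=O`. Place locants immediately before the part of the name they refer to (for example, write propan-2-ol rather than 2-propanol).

The longest carbon chain that includes the –COOH group and the multiple bond has 9 carbons, so the parent hydride is nonane.
The principal characteristic group is a carboxylic acid (terminal –COOH), named with the suffix -oic acid.
A C≡C triple bond in the chain gives the infix -yne-.
The numbering direction is chosen so that the carboxylic acid carbon is C-1 by definition.
This places the triple bond between C-3 and C-4.
Putting it together: non-3-ynoic acid.

non-3-ynoic acid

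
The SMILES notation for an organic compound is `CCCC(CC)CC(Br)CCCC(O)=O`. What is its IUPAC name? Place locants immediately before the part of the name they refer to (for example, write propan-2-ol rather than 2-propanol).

5-bromo-7-ethyldecanoic acid

Counting along the main chain through the –COOH group gives 10 carbons: the parent is decane.
A carboxylic acid (terminal –COOH) is the principal characteristic group, giving the suffix -oic acid.
Choose the numbering such that the carboxylic acid carbon is C-1 by definition.
This places a bromo group at C-5; an ethyl group at C-7.
Prefixes are listed alphabetically: bromo, ethyl.
Assembling the pieces gives 5-bromo-7-ethyldecanoic acid.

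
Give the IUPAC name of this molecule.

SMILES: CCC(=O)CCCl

The longest chain bearing the carbonyl is 5 carbons long (pentane).
A ketone (C=O on an internal carbon) is the principal characteristic group, giving the suffix -one.
Number the chain so that the substituent locant set {1} is lower than {5} at the first point of difference.
With this numbering: the carbonyl at C-3; a chloro group at C-1.
Putting it together: 1-chloropentan-3-one.

1-chloropentan-3-one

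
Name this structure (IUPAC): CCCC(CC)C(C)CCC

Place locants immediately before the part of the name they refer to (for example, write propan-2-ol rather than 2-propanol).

The parent chain contains 8 carbons (octane).
The numbering direction is chosen so that the locant sets are identical either way, so the alphabetically earlier ethyl substituent takes the lower locant (4 rather than 5).
This places an ethyl group at C-4; a methyl group at C-5.
Prefixes are listed alphabetically: ethyl, methyl.
Putting it together: 4-ethyl-5-methyloctane.

4-ethyl-5-methyloctane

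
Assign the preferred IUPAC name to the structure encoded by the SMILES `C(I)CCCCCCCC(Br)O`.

1-bromo-9-iodononan-1-ol

The longest chain bearing the –OH group is 9 carbons long (nonane).
The principal characteristic group is an alcohol (–OH), named with the suffix -ol.
The numbering direction is chosen so that numbering from this end puts the hydroxyl group at C-1 rather than C-9.
With this numbering: the hydroxyl at C-1; a bromo group at C-1; an iodo group at C-9.
Prefixes are listed alphabetically: bromo, iodo.
The name is 1-bromo-9-iodononan-1-ol.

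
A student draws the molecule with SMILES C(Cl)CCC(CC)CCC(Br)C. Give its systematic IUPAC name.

7-bromo-1-chloro-4-ethyloctane

The parent chain contains 8 carbons (octane).
Number the chain so that the substituent locant set {1,4,7} is lower than {2,5,8} at the first point of difference.
This places a bromo group at C-7; a chloro group at C-1; an ethyl group at C-4.
Substituent prefixes are cited in alphabetical order (multiplying prefixes like di-/tri- are ignored for ordering).
Putting it together: 7-bromo-1-chloro-4-ethyloctane.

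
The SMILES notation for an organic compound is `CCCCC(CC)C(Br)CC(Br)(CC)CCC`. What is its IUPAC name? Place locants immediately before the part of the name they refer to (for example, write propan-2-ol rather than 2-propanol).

4,6-dibromo-4,7-diethylundecane

The longest carbon chain is 11 atoms: the parent is undecane.
Choose the numbering such that the substituent locant set {4,4,6,7} is lower than {5,6,8,8} at the first point of difference.
With this numbering: bromo groups at C-4 and C-6; ethyl groups at C-4 and C-7.
Prefixes are listed alphabetically: bromo, ethyl.
The name is 4,6-dibromo-4,7-diethylundecane.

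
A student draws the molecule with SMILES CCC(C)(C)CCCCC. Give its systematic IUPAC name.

The longest continuous carbon chain has 8 atoms, so the parent hydride is octane.
The numbering direction is chosen so that the substituent locant set {3,3} is lower than {6,6} at the first point of difference.
That gives two methyl groups at C-3.
The name is 3,3-dimethyloctane.

3,3-dimethyloctane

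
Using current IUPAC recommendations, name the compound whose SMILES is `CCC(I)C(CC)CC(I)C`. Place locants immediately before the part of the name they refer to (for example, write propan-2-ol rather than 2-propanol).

The parent chain contains 7 carbons (heptane).
Choose the numbering such that the substituent locant set {2,4,5} is lower than {3,4,6} at the first point of difference.
This places an ethyl group at C-4; iodo groups at C-2 and C-5.
Prefixes are listed alphabetically: ethyl, iodo.
The name is 4-ethyl-2,5-diiodoheptane.

4-ethyl-2,5-diiodoheptane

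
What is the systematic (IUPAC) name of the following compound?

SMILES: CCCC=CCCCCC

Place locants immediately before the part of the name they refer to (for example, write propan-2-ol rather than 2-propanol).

The longest chain bearing the multiple bond is 10 carbons long (decane).
The chain contains a C=C double bond, so the unsaturation ending is -ene.
Choose the numbering such that numbering from this end puts the double bond at C-4 rather than C-6.
This places the double bond between C-4 and C-5.
Assembling the pieces gives dec-4-ene.

dec-4-ene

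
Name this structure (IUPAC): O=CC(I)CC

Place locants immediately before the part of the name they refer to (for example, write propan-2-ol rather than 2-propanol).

The longest chain bearing the –CHO group is 4 carbons long (butane).
The principal characteristic group is an aldehyde (terminal –CHO), named with the suffix -al.
Choose the numbering such that the aldehyde carbon is C-1 by definition.
That gives an iodo group at C-2.
The name is 2-iodobutanal.

2-iodobutanal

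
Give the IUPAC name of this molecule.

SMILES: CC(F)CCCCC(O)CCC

The longest chain bearing the –OH group is 10 carbons long (decane).
An alcohol (–OH) is the principal characteristic group, giving the suffix -ol.
The numbering direction is chosen so that numbering from this end puts the hydroxyl group at C-4 rather than C-7.
That gives the hydroxyl at C-4; a fluoro group at C-9.
Putting it together: 9-fluorodecan-4-ol.

9-fluorodecan-4-ol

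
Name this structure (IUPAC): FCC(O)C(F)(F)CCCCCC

Counting along the main chain through the –OH group gives 9 carbons: the parent is nonane.
The principal characteristic group is an alcohol (–OH), named with the suffix -ol.
Choose the numbering such that numbering from this end puts the hydroxyl group at C-2 rather than C-8.
This places the hydroxyl at C-2; fluoro groups at C-1 and C-3 (×2).
Putting it together: 1,3,3-trifluorononan-2-ol.

1,3,3-trifluorononan-2-ol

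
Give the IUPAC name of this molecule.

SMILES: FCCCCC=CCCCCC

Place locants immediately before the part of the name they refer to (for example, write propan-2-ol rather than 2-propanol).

1-fluoroundec-5-ene

The longest carbon chain that includes the multiple bond has 11 carbons, so the parent hydride is undecane.
The chain contains a C=C double bond, so the unsaturation ending is -ene.
Choose the numbering such that numbering from this end puts the double bond at C-5 rather than C-6.
That gives the double bond between C-5 and C-6; a fluoro group at C-1.
The name is 1-fluoroundec-5-ene.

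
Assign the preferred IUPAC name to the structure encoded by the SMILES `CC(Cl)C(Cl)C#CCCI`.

5,6-dichloro-1-iodohept-3-yne

The longest carbon chain that includes the multiple bond has 7 carbons, so the parent hydride is heptane.
A C≡C triple bond in the chain gives the infix -yne-.
The numbering direction is chosen so that numbering from this end puts the triple bond at C-3 rather than C-4.
That gives the triple bond between C-3 and C-4; chloro groups at C-5 and C-6; an iodo group at C-1.
The substituents are ordered alphabetically, ignoring any di-/tri- multipliers.
Assembling the pieces gives 5,6-dichloro-1-iodohept-3-yne.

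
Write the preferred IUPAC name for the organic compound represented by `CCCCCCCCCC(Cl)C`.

The longest continuous carbon chain has 11 atoms, so the parent hydride is undecane.
Number the chain so that the substituent locant set {2} is lower than {10} at the first point of difference.
With this numbering: a chloro group at C-2.
Putting it together: 2-chloroundecane.

2-chloroundecane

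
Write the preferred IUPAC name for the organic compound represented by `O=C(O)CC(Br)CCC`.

Counting along the main chain through the –COOH group gives 6 carbons: the parent is hexane.
The principal characteristic group is a carboxylic acid (terminal –COOH), named with the suffix -oic acid.
Number the chain so that the carboxylic acid carbon is C-1 by definition.
This places a bromo group at C-3.
The name is 3-bromohexanoic acid.

3-bromohexanoic acid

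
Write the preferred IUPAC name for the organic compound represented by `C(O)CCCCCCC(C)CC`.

The longest chain bearing the –OH group is 10 carbons long (decane).
The principal characteristic group is an alcohol (–OH), named with the suffix -ol.
Number the chain so that numbering from this end puts the hydroxyl group at C-1 rather than C-10.
This places the hydroxyl at C-1; a methyl group at C-8.
Assembling the pieces gives 8-methyldecan-1-ol.

8-methyldecan-1-ol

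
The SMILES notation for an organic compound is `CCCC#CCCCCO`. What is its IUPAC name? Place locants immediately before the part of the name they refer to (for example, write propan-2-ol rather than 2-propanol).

non-5-yn-1-ol

The longest carbon chain that includes the –OH group and the multiple bond has 9 carbons, so the parent hydride is nonane.
An alcohol (–OH) is the principal characteristic group, giving the suffix -ol.
The chain contains a C≡C triple bond, so the unsaturation ending is -yne.
The numbering direction is chosen so that numbering from this end puts the hydroxyl group at C-1 rather than C-9.
With this numbering: the hydroxyl at C-1; the triple bond between C-5 and C-6.
The name is non-5-yn-1-ol.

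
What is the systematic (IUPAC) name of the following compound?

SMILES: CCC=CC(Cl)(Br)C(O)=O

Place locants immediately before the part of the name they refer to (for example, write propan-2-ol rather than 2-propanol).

2-bromo-2-chlorohex-3-enoic acid

The longest chain bearing the –COOH group and the multiple bond is 6 carbons long (hexane).
A carboxylic acid (terminal –COOH) is the principal characteristic group, giving the suffix -oic acid.
There is one C=C double bond, indicated by the ending -ene.
The numbering direction is chosen so that the carboxylic acid carbon is C-1 by definition.
With this numbering: the double bond between C-3 and C-4; a bromo group at C-2; a chloro group at C-2.
Substituent prefixes are cited in alphabetical order (multiplying prefixes like di-/tri- are ignored for ordering).
Putting it together: 2-bromo-2-chlorohex-3-enoic acid.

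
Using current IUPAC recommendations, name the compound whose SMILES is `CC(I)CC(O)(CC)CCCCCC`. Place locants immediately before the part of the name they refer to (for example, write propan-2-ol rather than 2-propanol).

The longest chain bearing the –OH group is 10 carbons long (decane).
The principal characteristic group is an alcohol (–OH), named with the suffix -ol.
Choose the numbering such that numbering from this end puts the hydroxyl group at C-4 rather than C-7.
With this numbering: the hydroxyl at C-4; an ethyl group at C-4; an iodo group at C-2.
The substituents are ordered alphabetically, ignoring any di-/tri- multipliers.
Putting it together: 4-ethyl-2-iododecan-4-ol.

4-ethyl-2-iododecan-4-ol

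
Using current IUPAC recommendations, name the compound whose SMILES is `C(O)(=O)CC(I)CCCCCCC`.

3-iododecanoic acid

Counting along the main chain through the –COOH group gives 10 carbons: the parent is decane.
A carboxylic acid (terminal –COOH) is the principal characteristic group, giving the suffix -oic acid.
The numbering direction is chosen so that the carboxylic acid carbon is C-1 by definition.
This places an iodo group at C-3.
The name is 3-iododecanoic acid.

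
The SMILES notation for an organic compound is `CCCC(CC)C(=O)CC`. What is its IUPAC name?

4-ethylheptan-3-one

The longest carbon chain that includes the carbonyl has 7 carbons, so the parent hydride is heptane.
The highest-priority functional group is a ketone (C=O on an internal carbon), so the name ends in -one.
Number the chain so that numbering from this end puts the carbonyl group at C-3 rather than C-5.
This places the carbonyl at C-3; an ethyl group at C-4.
Assembling the pieces gives 4-ethylheptan-3-one.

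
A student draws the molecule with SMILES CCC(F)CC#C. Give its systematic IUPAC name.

4-fluorohex-1-yne

The longest carbon chain that includes the multiple bond has 6 carbons, so the parent hydride is hexane.
A C≡C triple bond in the chain gives the infix -yne-.
Number the chain so that numbering from this end puts the triple bond at C-1 rather than C-5.
This places the triple bond between C-1 and C-2; a fluoro group at C-4.
Putting it together: 4-fluorohex-1-yne.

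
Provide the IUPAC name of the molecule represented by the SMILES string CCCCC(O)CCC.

Counting along the main chain through the –OH group gives 8 carbons: the parent is octane.
The highest-priority functional group is an alcohol (–OH), so the name ends in -ol.
Number the chain so that numbering from this end puts the hydroxyl group at C-4 rather than C-5.
This places the hydroxyl at C-4.
Putting it together: octan-4-ol.

octan-4-ol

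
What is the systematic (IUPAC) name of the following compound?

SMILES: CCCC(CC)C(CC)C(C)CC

4,5-diethyl-3-methyloctane

The longest carbon chain is 8 atoms: the parent is octane.
Number the chain so that the substituent locant set {3,4,5} is lower than {4,5,6} at the first point of difference.
That gives ethyl groups at C-4 and C-5; a methyl group at C-3.
Prefixes are listed alphabetically: ethyl, methyl.
Assembling the pieces gives 4,5-diethyl-3-methyloctane.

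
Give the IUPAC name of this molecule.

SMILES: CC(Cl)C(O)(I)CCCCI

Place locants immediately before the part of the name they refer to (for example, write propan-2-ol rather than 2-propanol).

2-chloro-3,7-diiodoheptan-3-ol

Counting along the main chain through the –OH group gives 7 carbons: the parent is heptane.
An alcohol (–OH) is the principal characteristic group, giving the suffix -ol.
Number the chain so that numbering from this end puts the hydroxyl group at C-3 rather than C-5.
This places the hydroxyl at C-3; a chloro group at C-2; iodo groups at C-3 and C-7.
Prefixes are listed alphabetically: chloro, iodo.
Assembling the pieces gives 2-chloro-3,7-diiodoheptan-3-ol.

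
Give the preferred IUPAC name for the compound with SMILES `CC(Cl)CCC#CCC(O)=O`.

7-chlorooct-3-ynoic acid

Counting along the main chain through the –COOH group and the multiple bond gives 8 carbons: the parent is octane.
A carboxylic acid (terminal –COOH) is the principal characteristic group, giving the suffix -oic acid.
There is one C≡C triple bond, indicated by the ending -yne.
Number the chain so that the carboxylic acid carbon is C-1 by definition.
With this numbering: the triple bond between C-3 and C-4; a chloro group at C-7.
Putting it together: 7-chlorooct-3-ynoic acid.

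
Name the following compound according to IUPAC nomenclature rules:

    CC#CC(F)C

The longest carbon chain that includes the multiple bond has 5 carbons, so the parent hydride is pentane.
A C≡C triple bond in the chain gives the infix -yne-.
The numbering direction is chosen so that numbering from this end puts the triple bond at C-2 rather than C-3.
That gives the triple bond between C-2 and C-3; a fluoro group at C-4.
The name is 4-fluoropent-2-yne.

4-fluoropent-2-yne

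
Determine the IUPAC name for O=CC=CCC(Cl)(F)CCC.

The longest carbon chain that includes the –CHO group and the multiple bond has 8 carbons, so the parent hydride is octane.
The principal characteristic group is an aldehyde (terminal –CHO), named with the suffix -al.
The chain contains a C=C double bond, so the unsaturation ending is -ene.
The numbering direction is chosen so that the aldehyde carbon is C-1 by definition.
That gives the double bond between C-2 and C-3; a chloro group at C-5; a fluoro group at C-5.
Prefixes are listed alphabetically: chloro, fluoro.
Assembling the pieces gives 5-chloro-5-fluorooct-2-enal.

5-chloro-5-fluorooct-2-enal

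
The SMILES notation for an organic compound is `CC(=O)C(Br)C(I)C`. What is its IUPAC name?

3-bromo-4-iodopentan-2-one

Counting along the main chain through the carbonyl gives 5 carbons: the parent is pentane.
The highest-priority functional group is a ketone (C=O on an internal carbon), so the name ends in -one.
Number the chain so that numbering from this end puts the carbonyl group at C-2 rather than C-4.
This places the carbonyl at C-2; a bromo group at C-3; an iodo group at C-4.
Prefixes are listed alphabetically: bromo, iodo.
Putting it together: 3-bromo-4-iodopentan-2-one.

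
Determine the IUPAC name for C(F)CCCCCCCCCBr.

1-bromo-10-fluorodecane

The longest carbon chain is 10 atoms: the parent is decane.
Choose the numbering such that the locant sets are identical either way, so the alphabetically earlier bromo substituent takes the lower locant (1 rather than 10).
That gives a bromo group at C-1; a fluoro group at C-10.
The substituents are ordered alphabetically, ignoring any di-/tri- multipliers.
Putting it together: 1-bromo-10-fluorodecane.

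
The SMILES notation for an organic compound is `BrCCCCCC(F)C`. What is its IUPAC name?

1-bromo-6-fluoroheptane

The parent chain contains 7 carbons (heptane).
Number the chain so that the substituent locant set {1,6} is lower than {2,7} at the first point of difference.
That gives a bromo group at C-1; a fluoro group at C-6.
Substituent prefixes are cited in alphabetical order (multiplying prefixes like di-/tri- are ignored for ordering).
The name is 1-bromo-6-fluoroheptane.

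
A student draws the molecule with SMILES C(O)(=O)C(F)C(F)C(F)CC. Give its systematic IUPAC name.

The longest carbon chain that includes the –COOH group has 6 carbons, so the parent hydride is hexane.
The principal characteristic group is a carboxylic acid (terminal –COOH), named with the suffix -oic acid.
Number the chain so that the carboxylic acid carbon is C-1 by definition.
This places fluoro groups at C-2 and C-3 and C-4.
Putting it together: 2,3,4-trifluorohexanoic acid.

2,3,4-trifluorohexanoic acid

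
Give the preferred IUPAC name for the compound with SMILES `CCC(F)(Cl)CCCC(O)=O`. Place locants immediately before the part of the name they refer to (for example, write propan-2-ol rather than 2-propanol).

5-chloro-5-fluoroheptanoic acid

The longest carbon chain that includes the –COOH group has 7 carbons, so the parent hydride is heptane.
A carboxylic acid (terminal –COOH) is the principal characteristic group, giving the suffix -oic acid.
The numbering direction is chosen so that the carboxylic acid carbon is C-1 by definition.
This places a chloro group at C-5; a fluoro group at C-5.
The substituents are ordered alphabetically, ignoring any di-/tri- multipliers.
Putting it together: 5-chloro-5-fluoroheptanoic acid.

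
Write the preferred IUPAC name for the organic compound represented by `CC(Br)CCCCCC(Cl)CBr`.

1,8-dibromo-2-chlorononane

The longest carbon chain is 9 atoms: the parent is nonane.
Number the chain so that the substituent locant set {1,2,8} is lower than {2,8,9} at the first point of difference.
This places bromo groups at C-1 and C-8; a chloro group at C-2.
The substituents are ordered alphabetically, ignoring any di-/tri- multipliers.
Assembling the pieces gives 1,8-dibromo-2-chlorononane.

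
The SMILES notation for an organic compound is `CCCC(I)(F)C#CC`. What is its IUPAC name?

The longest chain bearing the multiple bond is 7 carbons long (heptane).
There is one C≡C triple bond, indicated by the ending -yne.
Number the chain so that numbering from this end puts the triple bond at C-2 rather than C-5.
That gives the triple bond between C-2 and C-3; a fluoro group at C-4; an iodo group at C-4.
Prefixes are listed alphabetically: fluoro, iodo.
Putting it together: 4-fluoro-4-iodohept-2-yne.

4-fluoro-4-iodohept-2-yne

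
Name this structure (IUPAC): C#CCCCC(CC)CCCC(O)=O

The longest chain bearing the –COOH group and the multiple bond is 10 carbons long (decane).
A carboxylic acid (terminal –COOH) is the principal characteristic group, giving the suffix -oic acid.
There is one C≡C triple bond, indicated by the ending -yne.
Number the chain so that the carboxylic acid carbon is C-1 by definition.
With this numbering: the triple bond between C-9 and C-10; an ethyl group at C-5.
Assembling the pieces gives 5-ethyldec-9-ynoic acid.

5-ethyldec-9-ynoic acid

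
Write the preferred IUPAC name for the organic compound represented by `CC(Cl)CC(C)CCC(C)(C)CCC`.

2-chloro-4,7,7-trimethyldecane

The parent chain contains 10 carbons (decane).
Choose the numbering such that the substituent locant set {2,4,7,7} is lower than {4,4,7,9} at the first point of difference.
That gives a chloro group at C-2; methyl groups at C-4 and C-7 (×2).
Substituent prefixes are cited in alphabetical order (multiplying prefixes like di-/tri- are ignored for ordering).
The name is 2-chloro-4,7,7-trimethyldecane.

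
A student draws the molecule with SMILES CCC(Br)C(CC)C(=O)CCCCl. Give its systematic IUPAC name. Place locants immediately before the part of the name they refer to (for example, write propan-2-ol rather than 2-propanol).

The longest chain bearing the carbonyl is 8 carbons long (octane).
The principal characteristic group is a ketone (C=O on an internal carbon), named with the suffix -one.
The numbering direction is chosen so that numbering from this end puts the carbonyl group at C-4 rather than C-5.
This places the carbonyl at C-4; a bromo group at C-6; a chloro group at C-1; an ethyl group at C-5.
The substituents are ordered alphabetically, ignoring any di-/tri- multipliers.
Putting it together: 6-bromo-1-chloro-5-ethyloctan-4-one.

6-bromo-1-chloro-5-ethyloctan-4-one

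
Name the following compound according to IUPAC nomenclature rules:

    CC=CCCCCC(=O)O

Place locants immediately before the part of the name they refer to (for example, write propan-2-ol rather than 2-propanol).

Counting along the main chain through the –COOH group and the multiple bond gives 8 carbons: the parent is octane.
The highest-priority functional group is a carboxylic acid (terminal –COOH), so the name ends in -oic acid.
The chain contains a C=C double bond, so the unsaturation ending is -ene.
Number the chain so that the carboxylic acid carbon is C-1 by definition.
With this numbering: the double bond between C-6 and C-7.
The name is oct-6-enoic acid.

oct-6-enoic acid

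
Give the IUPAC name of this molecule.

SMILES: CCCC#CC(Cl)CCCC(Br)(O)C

The longest chain bearing the –OH group and the multiple bond is 11 carbons long (undecane).
The highest-priority functional group is an alcohol (–OH), so the name ends in -ol.
A C≡C triple bond in the chain gives the infix -yne-.
Number the chain so that numbering from this end puts the hydroxyl group at C-2 rather than C-10.
That gives the hydroxyl at C-2; the triple bond between C-7 and C-8; a bromo group at C-2; a chloro group at C-6.
Substituent prefixes are cited in alphabetical order (multiplying prefixes like di-/tri- are ignored for ordering).
Assembling the pieces gives 2-bromo-6-chloroundec-7-yn-2-ol.

2-bromo-6-chloroundec-7-yn-2-ol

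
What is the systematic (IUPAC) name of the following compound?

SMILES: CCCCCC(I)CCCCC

The longest continuous carbon chain has 11 atoms, so the parent hydride is undecane.
Numbering from either end gives identical locants here.
This places an iodo group at C-6.
Assembling the pieces gives 6-iodoundecane.

6-iodoundecane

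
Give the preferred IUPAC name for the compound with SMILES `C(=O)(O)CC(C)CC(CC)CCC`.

The longest carbon chain that includes the –COOH group has 8 carbons, so the parent hydride is octane.
A carboxylic acid (terminal –COOH) is the principal characteristic group, giving the suffix -oic acid.
Number the chain so that the carboxylic acid carbon is C-1 by definition.
That gives an ethyl group at C-5; a methyl group at C-3.
Prefixes are listed alphabetically: ethyl, methyl.
Putting it together: 5-ethyl-3-methyloctanoic acid.

5-ethyl-3-methyloctanoic acid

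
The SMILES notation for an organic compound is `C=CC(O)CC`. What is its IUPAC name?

The longest carbon chain that includes the –OH group and the multiple bond has 5 carbons, so the parent hydride is pentane.
The highest-priority functional group is an alcohol (–OH), so the name ends in -ol.
There is one C=C double bond, indicated by the ending -ene.
The numbering direction is chosen so that numbering from this end puts the double bond at C-1 rather than C-4.
With this numbering: the hydroxyl at C-3; the double bond between C-1 and C-2.
Assembling the pieces gives pent-1-en-3-ol.

pent-1-en-3-ol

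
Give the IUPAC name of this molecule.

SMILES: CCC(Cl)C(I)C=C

The longest carbon chain that includes the multiple bond has 6 carbons, so the parent hydride is hexane.
A C=C double bond in the chain gives the infix -ene-.
Number the chain so that numbering from this end puts the double bond at C-1 rather than C-5.
With this numbering: the double bond between C-1 and C-2; a chloro group at C-4; an iodo group at C-3.
Substituent prefixes are cited in alphabetical order (multiplying prefixes like di-/tri- are ignored for ordering).
Assembling the pieces gives 4-chloro-3-iodohex-1-ene.

4-chloro-3-iodohex-1-ene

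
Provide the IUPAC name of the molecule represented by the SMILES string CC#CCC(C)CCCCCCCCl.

The longest chain bearing the multiple bond is 12 carbons long (dodecane).
A C≡C triple bond in the chain gives the infix -yne-.
Number the chain so that numbering from this end puts the triple bond at C-2 rather than C-10.
This places the triple bond between C-2 and C-3; a chloro group at C-12; a methyl group at C-5.
Prefixes are listed alphabetically: chloro, methyl.
Assembling the pieces gives 12-chloro-5-methyldodec-2-yne.

12-chloro-5-methyldodec-2-yne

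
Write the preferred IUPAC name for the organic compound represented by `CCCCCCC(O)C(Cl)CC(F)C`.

The longest carbon chain that includes the –OH group has 11 carbons, so the parent hydride is undecane.
The highest-priority functional group is an alcohol (–OH), so the name ends in -ol.
Number the chain so that numbering from this end puts the hydroxyl group at C-5 rather than C-7.
This places the hydroxyl at C-5; a chloro group at C-4; a fluoro group at C-2.
Substituent prefixes are cited in alphabetical order (multiplying prefixes like di-/tri- are ignored for ordering).
Assembling the pieces gives 4-chloro-2-fluoroundecan-5-ol.

4-chloro-2-fluoroundecan-5-ol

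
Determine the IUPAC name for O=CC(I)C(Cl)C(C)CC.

3-chloro-2-iodo-4-methylhexanal

The longest carbon chain that includes the –CHO group has 6 carbons, so the parent hydride is hexane.
An aldehyde (terminal –CHO) is the principal characteristic group, giving the suffix -al.
Choose the numbering such that the aldehyde carbon is C-1 by definition.
With this numbering: a chloro group at C-3; an iodo group at C-2; a methyl group at C-4.
Prefixes are listed alphabetically: chloro, iodo, methyl.
The name is 3-chloro-2-iodo-4-methylhexanal.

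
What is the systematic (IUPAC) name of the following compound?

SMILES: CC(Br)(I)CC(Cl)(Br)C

The parent chain contains 5 carbons (pentane).
The numbering direction is chosen so that the locant sets are identical either way, so the alphabetically earlier chloro substituent takes the lower locant (2 rather than 4).
With this numbering: bromo groups at C-2 and C-4; a chloro group at C-2; an iodo group at C-4.
Prefixes are listed alphabetically: bromo, chloro, iodo.
Putting it together: 2,4-dibromo-2-chloro-4-iodopentane.

2,4-dibromo-2-chloro-4-iodopentane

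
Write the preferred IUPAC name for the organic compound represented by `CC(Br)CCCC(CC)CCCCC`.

The parent chain contains 11 carbons (undecane).
Number the chain so that the substituent locant set {2,6} is lower than {6,10} at the first point of difference.
This places a bromo group at C-2; an ethyl group at C-6.
The substituents are ordered alphabetically, ignoring any di-/tri- multipliers.
Putting it together: 2-bromo-6-ethylundecane.

2-bromo-6-ethylundecane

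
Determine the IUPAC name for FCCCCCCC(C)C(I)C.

The longest carbon chain is 9 atoms: the parent is nonane.
Choose the numbering such that the substituent locant set {1,7,8} is lower than {2,3,9} at the first point of difference.
That gives a fluoro group at C-1; an iodo group at C-8; a methyl group at C-7.
The substituents are ordered alphabetically, ignoring any di-/tri- multipliers.
The name is 1-fluoro-8-iodo-7-methylnonane.

1-fluoro-8-iodo-7-methylnonane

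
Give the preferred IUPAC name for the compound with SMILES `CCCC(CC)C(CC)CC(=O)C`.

The longest carbon chain that includes the carbonyl has 8 carbons, so the parent hydride is octane.
A ketone (C=O on an internal carbon) is the principal characteristic group, giving the suffix -one.
The numbering direction is chosen so that numbering from this end puts the carbonyl group at C-2 rather than C-7.
This places the carbonyl at C-2; ethyl groups at C-4 and C-5.
The name is 4,5-diethyloctan-2-one.

4,5-diethyloctan-2-one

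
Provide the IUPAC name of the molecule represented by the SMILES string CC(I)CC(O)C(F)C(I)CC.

The longest carbon chain that includes the –OH group has 8 carbons, so the parent hydride is octane.
The principal characteristic group is an alcohol (–OH), named with the suffix -ol.
Number the chain so that numbering from this end puts the hydroxyl group at C-4 rather than C-5.
That gives the hydroxyl at C-4; a fluoro group at C-5; iodo groups at C-2 and C-6.
Substituent prefixes are cited in alphabetical order (multiplying prefixes like di-/tri- are ignored for ordering).
The name is 5-fluoro-2,6-diiodooctan-4-ol.

5-fluoro-2,6-diiodooctan-4-ol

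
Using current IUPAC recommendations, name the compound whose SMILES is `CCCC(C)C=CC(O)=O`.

Counting along the main chain through the –COOH group and the multiple bond gives 7 carbons: the parent is heptane.
A carboxylic acid (terminal –COOH) is the principal characteristic group, giving the suffix -oic acid.
There is one C=C double bond, indicated by the ending -ene.
The numbering direction is chosen so that the carboxylic acid carbon is C-1 by definition.
With this numbering: the double bond between C-2 and C-3; a methyl group at C-4.
Putting it together: 4-methylhept-2-enoic acid.

4-methylhept-2-enoic acid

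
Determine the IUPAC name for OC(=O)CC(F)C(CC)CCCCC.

4-ethyl-3-fluorononanoic acid

Counting along the main chain through the –COOH group gives 9 carbons: the parent is nonane.
A carboxylic acid (terminal –COOH) is the principal characteristic group, giving the suffix -oic acid.
Choose the numbering such that the carboxylic acid carbon is C-1 by definition.
This places an ethyl group at C-4; a fluoro group at C-3.
The substituents are ordered alphabetically, ignoring any di-/tri- multipliers.
Putting it together: 4-ethyl-3-fluorononanoic acid.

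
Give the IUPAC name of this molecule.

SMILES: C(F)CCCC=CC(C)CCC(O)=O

Counting along the main chain through the –COOH group and the multiple bond gives 10 carbons: the parent is decane.
A carboxylic acid (terminal –COOH) is the principal characteristic group, giving the suffix -oic acid.
A C=C double bond in the chain gives the infix -ene-.
The numbering direction is chosen so that the carboxylic acid carbon is C-1 by definition.
That gives the double bond between C-5 and C-6; a fluoro group at C-10; a methyl group at C-4.
The substituents are ordered alphabetically, ignoring any di-/tri- multipliers.
Assembling the pieces gives 10-fluoro-4-methyldec-5-enoic acid.

10-fluoro-4-methyldec-5-enoic acid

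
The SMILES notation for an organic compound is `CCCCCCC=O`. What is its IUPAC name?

The longest carbon chain that includes the –CHO group has 7 carbons, so the parent hydride is heptane.
The principal characteristic group is an aldehyde (terminal –CHO), named with the suffix -al.
The numbering direction is chosen so that the aldehyde carbon is C-1 by definition.
The name is heptanal.

heptanal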